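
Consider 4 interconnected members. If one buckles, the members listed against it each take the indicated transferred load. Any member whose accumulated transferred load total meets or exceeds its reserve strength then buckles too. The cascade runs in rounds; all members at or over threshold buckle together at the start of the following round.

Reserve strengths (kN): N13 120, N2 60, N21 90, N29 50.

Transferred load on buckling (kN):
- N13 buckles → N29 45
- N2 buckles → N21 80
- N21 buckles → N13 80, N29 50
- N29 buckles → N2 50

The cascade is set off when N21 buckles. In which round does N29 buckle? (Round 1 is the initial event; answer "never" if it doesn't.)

2

Round 1 — N21 buckles (initial).
  N13: +80 → 80 < 120
  N29: +50 → 50 ≥ 50
Round 2 — N29 buckles.
  N2: +50 → 50 < 60
No further bucklings.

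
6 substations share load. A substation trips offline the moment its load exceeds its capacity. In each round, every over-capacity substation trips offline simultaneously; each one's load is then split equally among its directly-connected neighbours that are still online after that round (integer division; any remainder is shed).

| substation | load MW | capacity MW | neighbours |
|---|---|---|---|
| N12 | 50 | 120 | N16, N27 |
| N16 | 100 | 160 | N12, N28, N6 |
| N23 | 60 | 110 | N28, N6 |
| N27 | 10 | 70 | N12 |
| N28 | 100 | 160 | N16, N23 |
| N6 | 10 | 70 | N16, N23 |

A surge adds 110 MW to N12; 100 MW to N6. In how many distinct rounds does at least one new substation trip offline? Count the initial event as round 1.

3

Round 1 — N12 at 160 > 120; N6 at 110 > 70. N12, N6 trip offline.
  N12 sheds 160 MW to N16, N27: 80 each.
    N16: 100+80 = 180 > 160
    N27: 10+80 = 90 > 70
  N6 sheds 110 MW to N16, N23: 55 each.
    N16: 180+55 = 235 > 160
    N23: 60+55 = 115 > 110
Round 2 — N16, N23, N27 trip offline.
  N16 sheds 235 MW to N28: 235 each.
    N28: 100+235 = 335 > 160
  N23 sheds 115 MW to N28: 115 each.
    N28: 335+115 = 450 > 160
  N27 sheds 90 MW: no online neighbours, lost.
Round 3 — N28 trips offline.
  N28 sheds 450 MW: no online neighbours, lost.
No further trips.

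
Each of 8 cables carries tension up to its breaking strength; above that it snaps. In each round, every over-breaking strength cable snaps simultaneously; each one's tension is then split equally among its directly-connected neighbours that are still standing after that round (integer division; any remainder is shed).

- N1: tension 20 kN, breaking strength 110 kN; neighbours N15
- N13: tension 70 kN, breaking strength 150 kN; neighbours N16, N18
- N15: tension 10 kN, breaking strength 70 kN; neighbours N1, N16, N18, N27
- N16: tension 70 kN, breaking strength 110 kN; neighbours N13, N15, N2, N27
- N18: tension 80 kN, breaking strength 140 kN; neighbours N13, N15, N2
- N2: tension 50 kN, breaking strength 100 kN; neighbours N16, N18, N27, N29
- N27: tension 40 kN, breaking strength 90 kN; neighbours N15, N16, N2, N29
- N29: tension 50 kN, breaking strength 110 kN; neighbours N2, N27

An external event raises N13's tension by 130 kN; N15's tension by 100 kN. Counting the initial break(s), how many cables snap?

7

Round 1 — N13 at 200 > 150; N15 at 110 > 70. N13, N15 snap.
  N13 sheds 200 kN to N16, N18: 100 each.
    N16: 70+100 = 170 > 110
    N18: 80+100 = 180 > 140
  N15 sheds 110 kN to N1, N16, N18, N27: 27 each (2 lost).
    N1: 20+27 = 47 ≤ 110
    N16: 170+27 = 197 > 110
    N18: 180+27 = 207 > 140
    N27: 40+27 = 67 ≤ 90
Round 2 — N16, N18 snap.
  N16 sheds 197 kN to N2, N27: 98 each (1 lost).
    N2: 50+98 = 148 > 100
    N27: 67+98 = 165 > 90
  N18 sheds 207 kN to N2: 207 each.
    N2: 148+207 = 355 > 100
Round 3 — N2, N27 snap.
  N2 sheds 355 kN to N29: 355 each.
    N29: 50+355 = 405 > 110
  N27 sheds 165 kN to N29: 165 each.
    N29: 405+165 = 570 > 110
Round 4 — N29 snaps.
  N29 sheds 570 kN: no online neighbours, lost.
No further breaks.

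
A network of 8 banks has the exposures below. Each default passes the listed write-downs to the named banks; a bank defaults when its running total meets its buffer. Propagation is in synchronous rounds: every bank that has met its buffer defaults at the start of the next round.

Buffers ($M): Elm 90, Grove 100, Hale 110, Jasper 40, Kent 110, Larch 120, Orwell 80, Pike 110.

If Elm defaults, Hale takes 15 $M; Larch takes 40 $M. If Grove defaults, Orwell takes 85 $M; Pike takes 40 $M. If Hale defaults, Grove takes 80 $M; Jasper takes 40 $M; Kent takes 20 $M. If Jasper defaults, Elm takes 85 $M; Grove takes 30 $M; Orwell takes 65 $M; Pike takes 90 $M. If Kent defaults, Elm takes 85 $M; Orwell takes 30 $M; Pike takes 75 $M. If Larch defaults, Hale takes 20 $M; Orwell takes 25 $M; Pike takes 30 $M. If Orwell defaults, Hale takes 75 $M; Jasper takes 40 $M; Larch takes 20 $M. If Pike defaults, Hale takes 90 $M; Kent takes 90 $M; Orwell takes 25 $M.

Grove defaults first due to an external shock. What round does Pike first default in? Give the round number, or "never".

Round 1 — Grove defaults (initial).
  Orwell: +85 → 85 ≥ 80
  Pike: +40 → 40 < 110
Round 2 — Orwell defaults.
  Hale: +75 → 75 < 110
  Jasper: +40 → 40 ≥ 40
  Larch: +20 → 20 < 120
Round 3 — Jasper defaults.
  Elm: +85 → 85 < 90
  Pike: +90 → 130 ≥ 110
Round 4 — Pike defaults.
  Hale: +90 → 165 ≥ 110
  Kent: +90 → 90 < 110
Round 5 — Hale defaults.
  Kent: +20 → 110 ≥ 110
Round 6 — Kent defaults.
  Elm: +85 → 170 ≥ 90
Round 7 — Elm defaults.
  Larch: +40 → 60 < 120
No further defaults.

4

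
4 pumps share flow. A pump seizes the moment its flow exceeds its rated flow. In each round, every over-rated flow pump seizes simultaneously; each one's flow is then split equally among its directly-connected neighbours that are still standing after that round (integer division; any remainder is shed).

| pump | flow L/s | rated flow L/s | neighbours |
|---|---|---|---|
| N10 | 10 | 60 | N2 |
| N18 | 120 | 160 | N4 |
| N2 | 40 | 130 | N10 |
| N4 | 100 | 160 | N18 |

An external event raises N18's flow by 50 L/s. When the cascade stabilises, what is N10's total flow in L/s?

Round 1 — N18 at 170 > 160. N18 seizes.
  N18 sheds 170 L/s to N4: 170 each.
    N4: 100+170 = 270 > 160
Round 2 — N4 seizes.
  N4 sheds 270 L/s: no online neighbours, lost.
No further seizures.

10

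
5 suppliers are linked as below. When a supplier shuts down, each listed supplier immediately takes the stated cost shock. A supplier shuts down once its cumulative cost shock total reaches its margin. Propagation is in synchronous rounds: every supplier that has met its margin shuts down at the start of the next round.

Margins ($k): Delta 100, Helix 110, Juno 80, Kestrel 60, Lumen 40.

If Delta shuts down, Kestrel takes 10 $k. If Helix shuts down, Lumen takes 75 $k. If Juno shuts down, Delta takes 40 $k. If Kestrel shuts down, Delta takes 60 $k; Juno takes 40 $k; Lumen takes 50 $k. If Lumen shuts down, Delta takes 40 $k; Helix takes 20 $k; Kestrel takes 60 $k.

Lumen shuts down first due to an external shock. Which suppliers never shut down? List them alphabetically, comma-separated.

Helix, Juno

Round 1 — Lumen shuts down (initial).
  Delta: +40 → 40 < 100
  Helix: +20 → 20 < 110
  Kestrel: +60 → 60 ≥ 60
Round 2 — Kestrel shuts down.
  Delta: +60 → 100 ≥ 100
  Juno: +40 → 40 < 80
Round 3 — Delta shuts down.
No further shutdowns.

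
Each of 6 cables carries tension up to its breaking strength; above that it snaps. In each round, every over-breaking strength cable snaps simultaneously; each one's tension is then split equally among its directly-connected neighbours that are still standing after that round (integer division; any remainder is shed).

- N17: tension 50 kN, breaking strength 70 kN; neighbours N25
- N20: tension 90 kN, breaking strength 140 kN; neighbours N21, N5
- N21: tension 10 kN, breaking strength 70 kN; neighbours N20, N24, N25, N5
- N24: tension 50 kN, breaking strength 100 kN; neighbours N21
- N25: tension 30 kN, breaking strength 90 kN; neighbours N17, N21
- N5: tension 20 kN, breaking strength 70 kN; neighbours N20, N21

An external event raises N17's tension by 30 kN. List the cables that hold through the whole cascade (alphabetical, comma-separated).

Round 1 — N17 at 80 > 70. N17 snaps.
  N17 sheds 80 kN to N25: 80 each.
    N25: 30+80 = 110 > 90
Round 2 — N25 snaps.
  N25 sheds 110 kN to N21: 110 each.
    N21: 10+110 = 120 > 70
Round 3 — N21 snaps.
  N21 sheds 120 kN to N20, N24, N5: 40 each.
    N20: 90+40 = 130 ≤ 140
    N24: 50+40 = 90 ≤ 100
    N5: 20+40 = 60 ≤ 70
No further breaks.

N20, N24, N5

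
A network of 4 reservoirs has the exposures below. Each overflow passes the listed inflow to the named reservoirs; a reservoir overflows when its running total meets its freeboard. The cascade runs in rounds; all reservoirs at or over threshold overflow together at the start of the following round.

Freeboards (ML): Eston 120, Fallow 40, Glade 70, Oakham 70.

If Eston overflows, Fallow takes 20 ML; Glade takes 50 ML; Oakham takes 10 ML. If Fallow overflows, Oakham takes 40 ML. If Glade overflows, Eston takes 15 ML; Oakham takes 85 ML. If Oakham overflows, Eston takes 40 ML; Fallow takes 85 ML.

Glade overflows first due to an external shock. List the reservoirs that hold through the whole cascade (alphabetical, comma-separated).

Eston

Round 1 — Glade overflows (initial).
  Eston: +15 → 15 < 120
  Oakham: +85 → 85 ≥ 70
Round 2 — Oakham overflows.
  Eston: +40 → 55 < 120
  Fallow: +85 → 85 ≥ 40
Round 3 — Fallow overflows.
No further overflows.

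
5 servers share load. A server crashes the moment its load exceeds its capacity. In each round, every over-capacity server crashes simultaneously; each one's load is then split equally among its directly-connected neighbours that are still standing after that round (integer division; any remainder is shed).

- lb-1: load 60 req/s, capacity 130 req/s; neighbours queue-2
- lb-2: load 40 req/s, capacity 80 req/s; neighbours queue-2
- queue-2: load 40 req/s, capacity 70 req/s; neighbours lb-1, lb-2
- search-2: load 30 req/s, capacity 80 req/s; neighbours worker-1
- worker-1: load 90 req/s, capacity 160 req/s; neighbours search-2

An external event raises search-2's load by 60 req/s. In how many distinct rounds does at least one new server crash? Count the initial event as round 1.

Round 1 — search-2 at 90 > 80. search-2 crashes.
  search-2 sheds 90 req/s to worker-1: 90 each.
    worker-1: 90+90 = 180 > 160
Round 2 — worker-1 crashes.
  worker-1 sheds 180 req/s: no online neighbours, lost.
No further crashes.

2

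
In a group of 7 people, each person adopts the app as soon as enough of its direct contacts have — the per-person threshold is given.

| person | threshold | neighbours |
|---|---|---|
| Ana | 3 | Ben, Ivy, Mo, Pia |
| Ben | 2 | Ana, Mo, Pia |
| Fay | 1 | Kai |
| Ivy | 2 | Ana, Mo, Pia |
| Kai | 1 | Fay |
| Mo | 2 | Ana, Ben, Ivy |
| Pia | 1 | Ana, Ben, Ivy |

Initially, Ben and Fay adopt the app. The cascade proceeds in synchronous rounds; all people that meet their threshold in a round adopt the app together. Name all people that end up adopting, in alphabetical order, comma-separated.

Ben, Fay, Kai, Pia

Round 1 — Ben, Fay adopt the app (initial).
Round 2 — checking thresholds:
  Ana: 1 of 4 neighbours < 3, not yet.
  Kai: 1 of 1 neighbours ≥ 1, adopts the app.
  Mo: 1 of 3 neighbours < 2, not yet.
  Pia: 1 of 3 neighbours ≥ 1, adopts the app.
Round 3 — no new adoptions; cascade stops.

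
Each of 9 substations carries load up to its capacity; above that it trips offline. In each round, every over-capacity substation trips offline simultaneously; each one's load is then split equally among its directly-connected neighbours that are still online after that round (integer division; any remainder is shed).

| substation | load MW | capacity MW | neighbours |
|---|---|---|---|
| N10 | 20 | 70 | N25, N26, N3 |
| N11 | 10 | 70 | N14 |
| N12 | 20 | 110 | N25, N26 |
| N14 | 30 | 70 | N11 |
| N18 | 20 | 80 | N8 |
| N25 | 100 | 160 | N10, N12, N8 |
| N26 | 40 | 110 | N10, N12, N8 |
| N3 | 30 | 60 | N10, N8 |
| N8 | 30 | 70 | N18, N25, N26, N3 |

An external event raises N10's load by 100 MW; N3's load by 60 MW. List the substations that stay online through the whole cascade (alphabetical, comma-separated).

N11, N14, N18

Round 1 — N10 at 120 > 70; N3 at 90 > 60. N10, N3 trip offline.
  N10 sheds 120 MW to N25, N26: 60 each.
    N25: 100+60 = 160 ≤ 160
    N26: 40+60 = 100 ≤ 110
  N3 sheds 90 MW to N8: 90 each.
    N8: 30+90 = 120 > 70
Round 2 — N8 trips offline.
  N8 sheds 120 MW to N18, N25, N26: 40 each.
    N18: 20+40 = 60 ≤ 80
    N25: 160+40 = 200 > 160
    N26: 100+40 = 140 > 110
Round 3 — N25, N26 trip offline.
  N25 sheds 200 MW to N12: 200 each.
    N12: 20+200 = 220 > 110
  N26 sheds 140 MW to N12: 140 each.
    N12: 220+140 = 360 > 110
Round 4 — N12 trips offline.
  N12 sheds 360 MW: no online neighbours, lost.
No further trips.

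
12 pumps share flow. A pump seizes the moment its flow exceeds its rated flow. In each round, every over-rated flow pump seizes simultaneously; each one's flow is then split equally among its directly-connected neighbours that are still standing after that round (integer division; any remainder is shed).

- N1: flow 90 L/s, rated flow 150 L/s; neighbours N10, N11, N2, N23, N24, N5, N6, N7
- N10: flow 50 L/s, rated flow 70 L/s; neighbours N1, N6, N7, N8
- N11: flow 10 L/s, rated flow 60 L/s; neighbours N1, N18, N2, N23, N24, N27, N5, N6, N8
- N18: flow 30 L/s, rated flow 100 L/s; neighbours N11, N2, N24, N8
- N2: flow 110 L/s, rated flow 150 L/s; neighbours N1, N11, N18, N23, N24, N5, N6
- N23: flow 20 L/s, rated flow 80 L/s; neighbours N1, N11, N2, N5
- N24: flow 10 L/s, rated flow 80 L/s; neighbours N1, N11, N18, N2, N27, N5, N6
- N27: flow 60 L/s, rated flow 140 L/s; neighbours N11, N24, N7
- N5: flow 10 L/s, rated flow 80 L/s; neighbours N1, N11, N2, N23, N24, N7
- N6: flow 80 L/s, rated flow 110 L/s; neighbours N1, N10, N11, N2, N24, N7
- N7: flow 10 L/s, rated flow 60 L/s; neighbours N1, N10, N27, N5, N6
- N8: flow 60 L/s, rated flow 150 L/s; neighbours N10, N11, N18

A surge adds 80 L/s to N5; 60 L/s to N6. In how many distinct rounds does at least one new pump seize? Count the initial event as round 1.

Round 1 — N5 at 90 > 80; N6 at 140 > 110. N5, N6 seize.
  N5 sheds 90 L/s to N1, N11, N2, N23, N24, N7: 15 each.
    N1: 90+15 = 105 ≤ 150
    N11: 10+15 = 25 ≤ 60
    N2: 110+15 = 125 ≤ 150
    N23: 20+15 = 35 ≤ 80
    N24: 10+15 = 25 ≤ 80
    N7: 10+15 = 25 ≤ 60
  N6 sheds 140 L/s to N1, N10, N11, N2, N24, N7: 23 each (2 lost).
    N1: 105+23 = 128 ≤ 150
    N10: 50+23 = 73 > 70
    N11: 25+23 = 48 ≤ 60
    N2: 125+23 = 148 ≤ 150
    N24: 25+23 = 48 ≤ 80
    N7: 25+23 = 48 ≤ 60
Round 2 — N10 seizes.
  N10 sheds 73 L/s to N1, N7, N8: 24 each (1 lost).
    N1: 128+24 = 152 > 150
    N7: 48+24 = 72 > 60
    N8: 60+24 = 84 ≤ 150
Round 3 — N1, N7 seize.
  N1 sheds 152 L/s to N11, N2, N23, N24: 38 each.
    N11: 48+38 = 86 > 60
    N2: 148+38 = 186 > 150
    N23: 35+38 = 73 ≤ 80
    N24: 48+38 = 86 > 80
  N7 sheds 72 L/s to N27: 72 each.
    N27: 60+72 = 132 ≤ 140
Round 4 — N11, N2, N24 seize.
  N11 sheds 86 L/s to N18, N23, N27, N8: 21 each (2 lost).
    N18: 30+21 = 51 ≤ 100
    N23: 73+21 = 94 > 80
    N27: 132+21 = 153 > 140
    N8: 84+21 = 105 ≤ 150
  N2 sheds 186 L/s to N18, N23: 93 each.
    N18: 51+93 = 144 > 100
    N23: 94+93 = 187 > 80
  N24 sheds 86 L/s to N18, N27: 43 each.
    N18: 144+43 = 187 > 100
    N27: 153+43 = 196 > 140
Round 5 — N18, N23, N27 seize.
  N18 sheds 187 L/s to N8: 187 each.
    N8: 105+187 = 292 > 150
  N23 sheds 187 L/s: no online neighbours, lost.
  N27 sheds 196 L/s: no online neighbours, lost.
Round 6 — N8 seizes.
  N8 sheds 292 L/s: no online neighbours, lost.
No further seizures.

6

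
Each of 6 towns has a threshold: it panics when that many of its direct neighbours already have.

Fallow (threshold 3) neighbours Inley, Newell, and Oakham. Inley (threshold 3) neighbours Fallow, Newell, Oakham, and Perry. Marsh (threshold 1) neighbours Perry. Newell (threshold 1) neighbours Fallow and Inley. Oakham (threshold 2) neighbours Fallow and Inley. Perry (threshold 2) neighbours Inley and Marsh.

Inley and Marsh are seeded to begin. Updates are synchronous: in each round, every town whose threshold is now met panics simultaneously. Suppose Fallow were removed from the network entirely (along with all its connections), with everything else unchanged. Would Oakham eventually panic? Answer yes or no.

With Fallow removed:
Round 1 — Inley, Marsh panic (initial).
Round 2 — checking thresholds:
  Newell: 1 of 1 neighbours ≥ 1, panics.
  Oakham: 1 of 1 neighbours < 2, holds.
  Perry: 2 of 2 neighbours ≥ 2, panics.
Round 3 — no new panics; cascade stops.

no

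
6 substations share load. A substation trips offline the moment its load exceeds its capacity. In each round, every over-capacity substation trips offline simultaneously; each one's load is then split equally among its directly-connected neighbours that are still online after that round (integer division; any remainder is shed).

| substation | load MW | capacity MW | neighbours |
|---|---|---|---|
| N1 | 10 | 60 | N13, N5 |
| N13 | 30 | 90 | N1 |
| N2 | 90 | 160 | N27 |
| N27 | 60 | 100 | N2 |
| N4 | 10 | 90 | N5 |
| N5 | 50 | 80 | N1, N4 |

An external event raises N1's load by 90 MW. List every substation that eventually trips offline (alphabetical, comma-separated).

Round 1 — N1 at 100 > 60. N1 trips offline.
  N1 sheds 100 MW to N13, N5: 50 each.
    N13: 30+50 = 80 ≤ 90
    N5: 50+50 = 100 > 80
Round 2 — N5 trips offline.
  N5 sheds 100 MW to N4: 100 each.
    N4: 10+100 = 110 > 90
Round 3 — N4 trips offline.
  N4 sheds 110 MW: no online neighbours, lost.
No further trips.

N1, N4, N5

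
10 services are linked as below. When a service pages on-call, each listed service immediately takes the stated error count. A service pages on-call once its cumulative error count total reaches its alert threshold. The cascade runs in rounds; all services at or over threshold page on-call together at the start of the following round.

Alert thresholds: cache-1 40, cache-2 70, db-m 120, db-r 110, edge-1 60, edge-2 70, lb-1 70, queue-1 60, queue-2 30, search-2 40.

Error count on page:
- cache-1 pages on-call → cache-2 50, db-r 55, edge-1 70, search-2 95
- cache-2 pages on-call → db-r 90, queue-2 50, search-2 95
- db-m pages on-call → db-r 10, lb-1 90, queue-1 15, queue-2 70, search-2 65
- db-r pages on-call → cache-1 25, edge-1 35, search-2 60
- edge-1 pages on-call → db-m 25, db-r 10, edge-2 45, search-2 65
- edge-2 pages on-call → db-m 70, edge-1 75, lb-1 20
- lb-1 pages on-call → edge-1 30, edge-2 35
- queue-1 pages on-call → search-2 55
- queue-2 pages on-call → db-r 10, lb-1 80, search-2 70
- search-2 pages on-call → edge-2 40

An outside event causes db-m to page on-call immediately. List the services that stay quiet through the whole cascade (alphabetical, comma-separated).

Round 1 — db-m pages on-call (initial).
  db-r: +10 → 10 < 110
  lb-1: +90 → 90 ≥ 70
  queue-1: +15 → 15 < 60
  queue-2: +70 → 70 ≥ 30
  search-2: +65 → 65 ≥ 40
Round 2 — lb-1, queue-2, search-2 page on-call.
  db-r: +10 → 20 < 110
  edge-1: +30 → 30 < 60
  edge-2: +35+40 → 75 ≥ 70
Round 3 — edge-2 pages on-call.
  edge-1: +75 → 105 ≥ 60
Round 4 — edge-1 pages on-call.
  db-r: +10 → 30 < 110
No further pages.

cache-1, cache-2, db-r, queue-1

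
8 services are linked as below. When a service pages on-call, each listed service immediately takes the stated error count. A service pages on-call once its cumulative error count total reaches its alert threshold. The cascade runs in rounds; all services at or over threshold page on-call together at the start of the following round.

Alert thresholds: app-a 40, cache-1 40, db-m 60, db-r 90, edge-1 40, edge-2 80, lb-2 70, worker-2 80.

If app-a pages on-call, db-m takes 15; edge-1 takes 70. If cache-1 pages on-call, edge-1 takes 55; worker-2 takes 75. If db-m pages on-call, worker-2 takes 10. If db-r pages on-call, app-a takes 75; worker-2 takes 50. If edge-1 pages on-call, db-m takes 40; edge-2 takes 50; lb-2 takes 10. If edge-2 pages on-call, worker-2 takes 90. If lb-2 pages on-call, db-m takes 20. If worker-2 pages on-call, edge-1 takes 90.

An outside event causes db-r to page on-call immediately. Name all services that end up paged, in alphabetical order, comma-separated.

Round 1 — db-r pages on-call (initial).
  app-a: +75 → 75 ≥ 40
  worker-2: +50 → 50 < 80
Round 2 — app-a pages on-call.
  db-m: +15 → 15 < 60
  edge-1: +70 → 70 ≥ 40
Round 3 — edge-1 pages on-call.
  db-m: +40 → 55 < 60
  edge-2: +50 → 50 < 80
  lb-2: +10 → 10 < 70
No further pages.

app-a, db-r, edge-1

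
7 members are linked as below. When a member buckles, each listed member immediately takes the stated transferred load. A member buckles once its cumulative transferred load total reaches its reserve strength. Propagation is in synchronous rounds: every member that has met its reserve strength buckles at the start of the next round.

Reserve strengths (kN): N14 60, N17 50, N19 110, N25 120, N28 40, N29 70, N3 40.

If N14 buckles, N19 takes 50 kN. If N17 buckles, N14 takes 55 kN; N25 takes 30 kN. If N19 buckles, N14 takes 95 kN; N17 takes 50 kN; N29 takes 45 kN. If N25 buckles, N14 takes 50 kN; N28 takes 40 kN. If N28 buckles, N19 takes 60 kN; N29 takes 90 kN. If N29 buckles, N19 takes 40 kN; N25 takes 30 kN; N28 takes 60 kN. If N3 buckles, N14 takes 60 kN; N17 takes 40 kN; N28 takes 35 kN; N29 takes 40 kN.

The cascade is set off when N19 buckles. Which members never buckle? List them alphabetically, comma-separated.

N25, N28, N29, N3

Round 1 — N19 buckles (initial).
  N14: +95 → 95 ≥ 60
  N17: +50 → 50 ≥ 50
  N29: +45 → 45 < 70
Round 2 — N14, N17 buckle.
  N25: +30 → 30 < 120
No further bucklings.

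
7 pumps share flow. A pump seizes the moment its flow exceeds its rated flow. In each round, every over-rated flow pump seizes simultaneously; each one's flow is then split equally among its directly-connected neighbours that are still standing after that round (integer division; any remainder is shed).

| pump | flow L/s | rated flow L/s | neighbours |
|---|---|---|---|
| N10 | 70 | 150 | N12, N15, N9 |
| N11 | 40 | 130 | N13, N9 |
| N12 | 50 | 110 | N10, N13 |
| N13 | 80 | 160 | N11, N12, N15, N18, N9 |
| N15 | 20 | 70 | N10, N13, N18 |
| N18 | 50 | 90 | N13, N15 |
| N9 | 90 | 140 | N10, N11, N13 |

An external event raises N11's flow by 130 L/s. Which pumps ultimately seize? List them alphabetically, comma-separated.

Round 1 — N11 at 170 > 130. N11 seizes.
  N11 sheds 170 L/s to N13, N9: 85 each.
    N13: 80+85 = 165 > 160
    N9: 90+85 = 175 > 140
Round 2 — N13, N9 seize.
  N13 sheds 165 L/s to N12, N15, N18: 55 each.
    N12: 50+55 = 105 ≤ 110
    N15: 20+55 = 75 > 70
    N18: 50+55 = 105 > 90
  N9 sheds 175 L/s to N10: 175 each.
    N10: 70+175 = 245 > 150
Round 3 — N10, N15, N18 seize.
  N10 sheds 245 L/s to N12: 245 each.
    N12: 105+245 = 350 > 110
  N15 sheds 75 L/s: no online neighbours, lost.
  N18 sheds 105 L/s: no online neighbours, lost.
Round 4 — N12 seizes.
  N12 sheds 350 L/s: no online neighbours, lost.
No further seizures.

N10, N11, N12, N13, N15, N18, N9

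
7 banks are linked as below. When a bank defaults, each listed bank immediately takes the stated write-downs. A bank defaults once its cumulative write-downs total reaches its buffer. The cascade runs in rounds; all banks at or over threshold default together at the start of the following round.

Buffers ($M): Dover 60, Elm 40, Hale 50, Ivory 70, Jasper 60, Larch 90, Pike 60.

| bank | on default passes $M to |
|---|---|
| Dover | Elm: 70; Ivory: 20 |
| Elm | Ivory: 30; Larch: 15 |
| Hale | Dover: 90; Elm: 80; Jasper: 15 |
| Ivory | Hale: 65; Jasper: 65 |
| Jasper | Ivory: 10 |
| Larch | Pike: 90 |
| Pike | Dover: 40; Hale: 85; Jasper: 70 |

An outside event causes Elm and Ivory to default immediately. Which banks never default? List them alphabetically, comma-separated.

Larch, Pike

Round 1 — Elm, Ivory default (initial).
  Hale: +65 → 65 ≥ 50
  Jasper: +65 → 65 ≥ 60
  Larch: +15 → 15 < 90
Round 2 — Hale, Jasper default.
  Dover: +90 → 90 ≥ 60
Round 3 — Dover defaults.
No further defaults.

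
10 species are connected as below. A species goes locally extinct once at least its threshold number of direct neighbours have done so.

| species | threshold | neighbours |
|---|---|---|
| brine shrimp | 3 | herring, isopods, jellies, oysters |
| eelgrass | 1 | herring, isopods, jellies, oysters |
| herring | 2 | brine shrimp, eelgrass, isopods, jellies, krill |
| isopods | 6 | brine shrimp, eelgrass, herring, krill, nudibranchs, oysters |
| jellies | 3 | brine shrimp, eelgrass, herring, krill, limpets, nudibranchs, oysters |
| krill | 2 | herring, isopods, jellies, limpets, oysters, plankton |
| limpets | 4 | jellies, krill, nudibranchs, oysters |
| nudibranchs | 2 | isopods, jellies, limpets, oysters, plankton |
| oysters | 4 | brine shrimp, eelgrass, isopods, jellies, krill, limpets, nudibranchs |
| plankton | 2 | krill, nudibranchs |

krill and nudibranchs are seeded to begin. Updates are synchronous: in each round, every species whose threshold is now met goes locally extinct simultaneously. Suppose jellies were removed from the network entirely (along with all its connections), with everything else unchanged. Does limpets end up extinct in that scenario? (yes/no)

With jellies removed:
Round 1 — krill, nudibranchs go locally extinct (initial).
Round 2 — checking thresholds:
  herring: 1 of 4 neighbours < 2, below threshold.
  isopods: 2 of 6 neighbours < 6, below threshold.
  limpets: 2 of 3 neighbours < 4, below threshold.
  oysters: 2 of 6 neighbours < 4, below threshold.
  plankton: 2 of 2 neighbours ≥ 2, goes locally extinct.
Round 3 — no new extinctions; cascade stops.

no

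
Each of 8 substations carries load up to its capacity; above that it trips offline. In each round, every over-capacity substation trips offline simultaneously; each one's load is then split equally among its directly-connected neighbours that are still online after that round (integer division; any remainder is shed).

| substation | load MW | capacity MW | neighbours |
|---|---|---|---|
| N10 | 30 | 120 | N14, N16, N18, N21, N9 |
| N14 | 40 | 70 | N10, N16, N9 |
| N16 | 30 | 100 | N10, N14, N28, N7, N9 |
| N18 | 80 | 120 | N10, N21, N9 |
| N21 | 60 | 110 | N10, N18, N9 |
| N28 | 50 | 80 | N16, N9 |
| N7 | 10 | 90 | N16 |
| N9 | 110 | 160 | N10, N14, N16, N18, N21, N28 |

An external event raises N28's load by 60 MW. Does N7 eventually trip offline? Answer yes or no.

no

Round 1 — N28 at 110 > 80. N28 trips offline.
  N28 sheds 110 MW to N16, N9: 55 each.
    N16: 30+55 = 85 ≤ 100
    N9: 110+55 = 165 > 160
Round 2 — N9 trips offline.
  N9 sheds 165 MW to N10, N14, N16, N18, N21: 33 each.
    N10: 30+33 = 63 ≤ 120
    N14: 40+33 = 73 > 70
    N16: 85+33 = 118 > 100
    N18: 80+33 = 113 ≤ 120
    N21: 60+33 = 93 ≤ 110
Round 3 — N14, N16 trip offline.
  N14 sheds 73 MW to N10: 73 each.
    N10: 63+73 = 136 > 120
  N16 sheds 118 MW to N10, N7: 59 each.
    N10: 136+59 = 195 > 120
    N7: 10+59 = 69 ≤ 90
Round 4 — N10 trips offline.
  N10 sheds 195 MW to N18, N21: 97 each (1 lost).
    N18: 113+97 = 210 > 120
    N21: 93+97 = 190 > 110
Round 5 — N18, N21 trip offline.
  N18 sheds 210 MW: no online neighbours, lost.
  N21 sheds 190 MW: no online neighbours, lost.
No further trips.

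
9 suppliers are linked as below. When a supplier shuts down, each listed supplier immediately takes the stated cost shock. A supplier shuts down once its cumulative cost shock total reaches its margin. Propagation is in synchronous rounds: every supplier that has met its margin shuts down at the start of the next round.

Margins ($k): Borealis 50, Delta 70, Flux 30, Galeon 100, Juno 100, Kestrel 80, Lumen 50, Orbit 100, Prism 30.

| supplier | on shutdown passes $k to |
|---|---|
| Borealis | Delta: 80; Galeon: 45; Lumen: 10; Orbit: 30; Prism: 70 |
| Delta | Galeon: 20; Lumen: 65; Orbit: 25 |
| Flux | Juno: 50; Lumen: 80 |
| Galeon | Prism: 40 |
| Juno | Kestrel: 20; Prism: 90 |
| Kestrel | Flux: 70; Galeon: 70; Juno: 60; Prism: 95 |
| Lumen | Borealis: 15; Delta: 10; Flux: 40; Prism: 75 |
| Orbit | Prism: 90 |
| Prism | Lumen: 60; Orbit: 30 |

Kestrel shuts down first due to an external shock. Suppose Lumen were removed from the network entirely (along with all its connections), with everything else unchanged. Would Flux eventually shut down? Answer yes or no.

With Lumen removed:
Round 1 — Kestrel shuts down (initial).
  Flux: +70 → 70 ≥ 30
  Galeon: +70 → 70 < 100
  Juno: +60 → 60 < 100
  Prism: +95 → 95 ≥ 30
Round 2 — Flux, Prism shut down.
  Juno: +50 → 110 ≥ 100
  Orbit: +30 → 30 < 100
Round 3 — Juno shuts down.
No further shutdowns.

yes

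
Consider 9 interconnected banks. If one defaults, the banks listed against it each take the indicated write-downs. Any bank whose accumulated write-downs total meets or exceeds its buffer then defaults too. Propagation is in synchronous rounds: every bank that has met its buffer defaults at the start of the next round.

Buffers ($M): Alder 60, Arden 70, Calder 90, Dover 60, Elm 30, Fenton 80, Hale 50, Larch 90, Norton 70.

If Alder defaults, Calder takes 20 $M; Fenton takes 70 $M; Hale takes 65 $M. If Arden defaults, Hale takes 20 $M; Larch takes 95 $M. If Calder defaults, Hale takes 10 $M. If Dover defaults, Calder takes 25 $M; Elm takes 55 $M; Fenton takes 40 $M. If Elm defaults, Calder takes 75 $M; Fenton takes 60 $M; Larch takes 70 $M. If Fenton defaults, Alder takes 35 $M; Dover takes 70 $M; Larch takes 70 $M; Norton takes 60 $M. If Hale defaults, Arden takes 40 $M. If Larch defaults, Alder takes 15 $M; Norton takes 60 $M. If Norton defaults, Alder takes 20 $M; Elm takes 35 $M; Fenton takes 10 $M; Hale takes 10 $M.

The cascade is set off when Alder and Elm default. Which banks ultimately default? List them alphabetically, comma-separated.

Alder, Calder, Dover, Elm, Fenton, Hale, Larch, Norton

Round 1 — Alder, Elm default (initial).
  Calder: +20+75 → 95 ≥ 90
  Fenton: +70+60 → 130 ≥ 80
  Hale: +65 → 65 ≥ 50
  Larch: +70 → 70 < 90
Round 2 — Calder, Fenton, Hale default.
  Arden: +40 → 40 < 70
  Dover: +70 → 70 ≥ 60
  Larch: +70 → 140 ≥ 90
  Norton: +60 → 60 < 70
Round 3 — Dover, Larch default.
  Norton: +60 → 120 ≥ 70
Round 4 — Norton defaults.
No further defaults.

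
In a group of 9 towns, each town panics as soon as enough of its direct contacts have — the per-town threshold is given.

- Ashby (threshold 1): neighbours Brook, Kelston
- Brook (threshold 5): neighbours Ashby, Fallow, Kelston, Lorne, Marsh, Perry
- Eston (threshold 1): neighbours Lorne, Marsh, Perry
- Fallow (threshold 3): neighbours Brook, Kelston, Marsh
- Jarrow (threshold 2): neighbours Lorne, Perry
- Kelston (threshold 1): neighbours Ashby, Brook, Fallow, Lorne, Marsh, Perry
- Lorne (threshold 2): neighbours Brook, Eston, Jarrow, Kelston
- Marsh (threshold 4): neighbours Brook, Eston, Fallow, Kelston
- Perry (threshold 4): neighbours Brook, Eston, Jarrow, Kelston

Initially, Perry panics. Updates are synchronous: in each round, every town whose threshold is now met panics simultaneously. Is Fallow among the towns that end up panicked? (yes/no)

no

Round 1 — Perry panics (initial).
Round 2 — checking thresholds:
  Brook: 1 of 6 neighbours < 5, not yet.
  Eston: 1 of 3 neighbours ≥ 1, panics.
  Jarrow: 1 of 2 neighbours < 2, not yet.
  Kelston: 1 of 6 neighbours ≥ 1, panics.
Round 3 — checking thresholds:
  Ashby: 1 of 2 neighbours ≥ 1, panics.
  Brook: 2 of 6 neighbours < 5, not yet.
  Fallow: 1 of 3 neighbours < 3, not yet.
  Jarrow: 1 of 2 neighbours < 2, not yet.
  Lorne: 2 of 4 neighbours ≥ 2, panics.
  Marsh: 2 of 4 neighbours < 4, not yet.
Round 4 — checking thresholds:
  Brook: 4 of 6 neighbours < 5, not yet.
  Fallow: 1 of 3 neighbours < 3, not yet.
  Jarrow: 2 of 2 neighbours ≥ 2, panics.
  Marsh: 2 of 4 neighbours < 4, not yet.
Round 5 — no new panics; cascade stops.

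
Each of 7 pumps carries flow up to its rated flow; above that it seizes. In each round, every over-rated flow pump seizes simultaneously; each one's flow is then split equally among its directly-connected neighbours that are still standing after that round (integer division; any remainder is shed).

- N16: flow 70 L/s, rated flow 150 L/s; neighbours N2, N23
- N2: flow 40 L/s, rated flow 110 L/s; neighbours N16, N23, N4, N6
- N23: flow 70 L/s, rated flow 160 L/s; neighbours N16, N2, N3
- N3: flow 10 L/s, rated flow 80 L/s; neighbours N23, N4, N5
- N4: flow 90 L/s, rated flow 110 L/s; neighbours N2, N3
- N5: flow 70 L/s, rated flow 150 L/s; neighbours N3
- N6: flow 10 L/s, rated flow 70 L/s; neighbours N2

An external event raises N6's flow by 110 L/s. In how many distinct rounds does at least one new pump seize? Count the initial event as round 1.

Round 1 — N6 at 120 > 70. N6 seizes.
  N6 sheds 120 L/s to N2: 120 each.
    N2: 40+120 = 160 > 110
Round 2 — N2 seizes.
  N2 sheds 160 L/s to N16, N23, N4: 53 each (1 lost).
    N16: 70+53 = 123 ≤ 150
    N23: 70+53 = 123 ≤ 160
    N4: 90+53 = 143 > 110
Round 3 — N4 seizes.
  N4 sheds 143 L/s to N3: 143 each.
    N3: 10+143 = 153 > 80
Round 4 — N3 seizes.
  N3 sheds 153 L/s to N23, N5: 76 each (1 lost).
    N23: 123+76 = 199 > 160
    N5: 70+76 = 146 ≤ 150
Round 5 — N23 seizes.
  N23 sheds 199 L/s to N16: 199 each.
    N16: 123+199 = 322 > 150
Round 6 — N16 seizes.
  N16 sheds 322 L/s: no online neighbours, lost.
No further seizures.

6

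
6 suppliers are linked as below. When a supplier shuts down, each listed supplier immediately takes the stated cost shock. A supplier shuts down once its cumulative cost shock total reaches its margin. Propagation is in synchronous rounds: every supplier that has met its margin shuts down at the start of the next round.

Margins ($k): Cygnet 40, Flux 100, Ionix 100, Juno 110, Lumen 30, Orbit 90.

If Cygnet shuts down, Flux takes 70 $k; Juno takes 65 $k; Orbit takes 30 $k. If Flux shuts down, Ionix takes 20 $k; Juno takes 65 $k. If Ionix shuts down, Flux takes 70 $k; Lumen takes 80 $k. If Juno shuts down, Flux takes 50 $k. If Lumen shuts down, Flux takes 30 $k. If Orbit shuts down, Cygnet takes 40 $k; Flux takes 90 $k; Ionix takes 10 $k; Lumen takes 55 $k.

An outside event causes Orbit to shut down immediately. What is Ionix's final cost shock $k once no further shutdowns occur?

30

Round 1 — Orbit shuts down (initial).
  Cygnet: +40 → 40 ≥ 40
  Flux: +90 → 90 < 100
  Ionix: +10 → 10 < 100
  Lumen: +55 → 55 ≥ 30
Round 2 — Cygnet, Lumen shut down.
  Flux: +70+30 → 190 ≥ 100
  Juno: +65 → 65 < 110
Round 3 — Flux shuts down.
  Ionix: +20 → 30 < 100
  Juno: +65 → 130 ≥ 110
Round 4 — Juno shuts down.
No further shutdowns.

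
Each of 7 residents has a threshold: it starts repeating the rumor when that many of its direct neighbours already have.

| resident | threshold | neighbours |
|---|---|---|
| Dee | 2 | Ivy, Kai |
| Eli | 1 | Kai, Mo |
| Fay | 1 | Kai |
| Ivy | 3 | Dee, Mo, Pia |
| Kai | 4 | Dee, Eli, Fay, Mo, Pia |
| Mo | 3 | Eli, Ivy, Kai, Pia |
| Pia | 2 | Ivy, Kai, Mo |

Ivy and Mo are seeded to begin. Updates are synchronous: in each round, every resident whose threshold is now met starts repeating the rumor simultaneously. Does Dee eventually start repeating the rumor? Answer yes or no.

Round 1 — Ivy, Mo start repeating the rumor (initial).
Round 2 — checking thresholds:
  Dee: 1 of 2 neighbours < 2, not yet.
  Eli: 1 of 2 neighbours ≥ 1, starts repeating the rumor.
  Kai: 1 of 5 neighbours < 4, not yet.
  Pia: 2 of 3 neighbours ≥ 2, starts repeating the rumor.
Round 3 — no new spreads; cascade stops.

no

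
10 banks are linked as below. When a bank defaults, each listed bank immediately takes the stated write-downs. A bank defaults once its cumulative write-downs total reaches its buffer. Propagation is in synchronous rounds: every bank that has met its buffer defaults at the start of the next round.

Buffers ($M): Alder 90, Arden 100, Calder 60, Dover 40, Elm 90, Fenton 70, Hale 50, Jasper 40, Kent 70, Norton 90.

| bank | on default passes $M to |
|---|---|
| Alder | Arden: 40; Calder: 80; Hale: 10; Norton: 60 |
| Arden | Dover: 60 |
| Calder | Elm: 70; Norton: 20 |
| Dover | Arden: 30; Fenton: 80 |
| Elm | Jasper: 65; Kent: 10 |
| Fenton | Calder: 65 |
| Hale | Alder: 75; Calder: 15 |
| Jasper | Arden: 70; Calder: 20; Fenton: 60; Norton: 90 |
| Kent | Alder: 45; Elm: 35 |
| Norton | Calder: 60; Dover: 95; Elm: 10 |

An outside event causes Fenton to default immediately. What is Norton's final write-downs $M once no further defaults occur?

20

Round 1 — Fenton defaults (initial).
  Calder: +65 → 65 ≥ 60
Round 2 — Calder defaults.
  Elm: +70 → 70 < 90
  Norton: +20 → 20 < 90
No further defaults.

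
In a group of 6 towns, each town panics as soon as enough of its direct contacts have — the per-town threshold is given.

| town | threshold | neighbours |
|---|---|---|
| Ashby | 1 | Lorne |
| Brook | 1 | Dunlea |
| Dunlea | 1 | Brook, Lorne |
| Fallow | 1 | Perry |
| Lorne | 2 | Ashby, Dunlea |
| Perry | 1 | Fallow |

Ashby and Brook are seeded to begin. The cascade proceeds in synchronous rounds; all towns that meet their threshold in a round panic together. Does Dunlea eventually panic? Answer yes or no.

yes

Round 1 — Ashby, Brook panic (initial).
Round 2 — checking thresholds:
  Dunlea: 1 of 2 neighbours ≥ 1, panics.
  Lorne: 1 of 2 neighbours < 2, below threshold.
Round 3 — checking thresholds:
  Lorne: 2 of 2 neighbours ≥ 2, panics.
Round 4 — no new panics; cascade stops.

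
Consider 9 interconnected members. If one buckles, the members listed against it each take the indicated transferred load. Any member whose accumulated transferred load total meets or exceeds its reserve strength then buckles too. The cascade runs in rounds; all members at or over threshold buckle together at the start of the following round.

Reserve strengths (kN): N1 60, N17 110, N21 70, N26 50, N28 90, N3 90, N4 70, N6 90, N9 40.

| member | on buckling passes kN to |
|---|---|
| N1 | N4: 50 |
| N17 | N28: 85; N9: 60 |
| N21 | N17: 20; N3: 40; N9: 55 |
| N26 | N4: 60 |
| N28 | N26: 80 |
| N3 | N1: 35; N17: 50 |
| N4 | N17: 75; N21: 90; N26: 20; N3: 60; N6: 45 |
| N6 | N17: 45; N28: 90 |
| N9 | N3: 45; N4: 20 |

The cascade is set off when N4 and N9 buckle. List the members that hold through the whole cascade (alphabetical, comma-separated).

N1, N26, N28, N6

Round 1 — N4, N9 buckle (initial).
  N17: +75 → 75 < 110
  N21: +90 → 90 ≥ 70
  N26: +20 → 20 < 50
  N3: +60+45 → 105 ≥ 90
  N6: +45 → 45 < 90
Round 2 — N21, N3 buckle.
  N1: +35 → 35 < 60
  N17: +20+50 → 145 ≥ 110
Round 3 — N17 buckles.
  N28: +85 → 85 < 90
No further bucklings.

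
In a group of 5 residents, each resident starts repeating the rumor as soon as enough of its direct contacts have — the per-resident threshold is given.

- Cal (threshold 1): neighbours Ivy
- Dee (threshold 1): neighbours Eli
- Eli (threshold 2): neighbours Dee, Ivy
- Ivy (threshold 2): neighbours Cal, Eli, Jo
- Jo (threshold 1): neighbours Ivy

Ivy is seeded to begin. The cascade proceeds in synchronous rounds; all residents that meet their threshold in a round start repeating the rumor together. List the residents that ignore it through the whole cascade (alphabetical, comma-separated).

Round 1 — Ivy starts repeating the rumor (initial).
Round 2 — checking thresholds:
  Cal: 1 of 1 neighbours ≥ 1, starts repeating the rumor.
  Eli: 1 of 2 neighbours < 2, below threshold.
  Jo: 1 of 1 neighbours ≥ 1, starts repeating the rumor.
Round 3 — no new spreads; cascade stops.

Dee, Eli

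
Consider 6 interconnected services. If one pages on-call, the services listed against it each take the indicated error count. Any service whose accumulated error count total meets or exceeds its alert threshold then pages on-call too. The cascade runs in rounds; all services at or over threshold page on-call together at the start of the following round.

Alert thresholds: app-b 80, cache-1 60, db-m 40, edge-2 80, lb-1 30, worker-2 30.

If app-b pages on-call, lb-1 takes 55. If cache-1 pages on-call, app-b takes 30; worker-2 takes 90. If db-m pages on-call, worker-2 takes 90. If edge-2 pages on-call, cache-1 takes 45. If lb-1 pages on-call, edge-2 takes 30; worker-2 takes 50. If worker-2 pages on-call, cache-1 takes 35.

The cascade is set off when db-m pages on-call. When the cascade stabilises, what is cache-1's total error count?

Round 1 — db-m pages on-call (initial).
  worker-2: +90 → 90 ≥ 30
Round 2 — worker-2 pages on-call.
  cache-1: +35 → 35 < 60
No further pages.

35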